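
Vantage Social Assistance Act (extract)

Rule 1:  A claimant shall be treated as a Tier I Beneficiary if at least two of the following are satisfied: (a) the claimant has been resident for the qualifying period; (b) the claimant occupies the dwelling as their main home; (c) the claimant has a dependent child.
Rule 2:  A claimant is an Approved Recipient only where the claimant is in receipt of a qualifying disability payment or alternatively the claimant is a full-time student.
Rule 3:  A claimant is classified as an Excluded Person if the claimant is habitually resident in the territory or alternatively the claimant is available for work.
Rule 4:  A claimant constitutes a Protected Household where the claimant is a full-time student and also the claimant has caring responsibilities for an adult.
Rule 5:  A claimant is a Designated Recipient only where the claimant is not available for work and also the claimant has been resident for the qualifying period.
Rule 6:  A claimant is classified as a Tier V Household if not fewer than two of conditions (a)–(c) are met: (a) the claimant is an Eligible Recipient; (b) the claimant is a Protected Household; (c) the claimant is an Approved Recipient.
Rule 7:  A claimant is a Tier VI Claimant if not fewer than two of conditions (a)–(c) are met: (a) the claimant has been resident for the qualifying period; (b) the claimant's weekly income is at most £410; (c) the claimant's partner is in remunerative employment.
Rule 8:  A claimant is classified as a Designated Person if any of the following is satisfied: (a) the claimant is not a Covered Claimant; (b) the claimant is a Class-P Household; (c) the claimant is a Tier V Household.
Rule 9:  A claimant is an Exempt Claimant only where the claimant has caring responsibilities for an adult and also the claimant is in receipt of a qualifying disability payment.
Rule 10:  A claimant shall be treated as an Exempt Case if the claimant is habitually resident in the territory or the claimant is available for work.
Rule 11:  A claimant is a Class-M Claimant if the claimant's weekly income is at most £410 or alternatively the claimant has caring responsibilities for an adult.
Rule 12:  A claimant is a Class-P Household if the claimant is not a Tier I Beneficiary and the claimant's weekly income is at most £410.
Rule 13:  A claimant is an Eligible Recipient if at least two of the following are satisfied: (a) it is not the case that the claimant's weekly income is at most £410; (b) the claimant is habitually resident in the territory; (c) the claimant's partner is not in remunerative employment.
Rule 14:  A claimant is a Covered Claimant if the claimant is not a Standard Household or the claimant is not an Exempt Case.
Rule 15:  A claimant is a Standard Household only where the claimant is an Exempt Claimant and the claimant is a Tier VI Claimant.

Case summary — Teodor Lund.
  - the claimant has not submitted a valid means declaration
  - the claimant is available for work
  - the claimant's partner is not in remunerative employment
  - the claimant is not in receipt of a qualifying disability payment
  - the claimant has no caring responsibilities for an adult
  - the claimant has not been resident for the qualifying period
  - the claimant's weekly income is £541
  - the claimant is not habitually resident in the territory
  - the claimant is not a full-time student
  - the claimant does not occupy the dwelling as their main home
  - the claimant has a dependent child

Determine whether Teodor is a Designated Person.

Under rule 9: the claimant has caring responsibilities for an adult? no; and the claimant is in receipt of a qualifying disability payment? no. So the claimant is not an Exempt Claimant.
Under rule 7: the claimant has been resident for the qualifying period? no; claimant's weekly income: £541 ≤ £410? no; the claimant's partner is in remunerative employment? no — 0 of 3 hold (need ≥2) → not satisfied.
Under rule 15: Exempt Claimant (rule 9)? no; and Tier VI Claimant (rule 7)? no. So the claimant is not a Standard Household.
Under rule 10: the claimant is habitually resident in the territory? no; or the claimant is available for work? yes. So the claimant is an Exempt Case.
Under rule 14: not a Standard Household (rule 15)? yes; or not an Exempt Case (rule 10)? no. So the claimant is a Covered Claimant.
Under rule 1: the claimant has been resident for the qualifying period? no; the claimant occupies the dwelling as their main home? no; the claimant has a dependent child? yes — 1 of 3 hold (need ≥2) → not satisfied.
Under rule 12: not a Tier I Beneficiary (rule 1)? yes; and claimant's weekly income: £541 ≤ £410? no. So the claimant is not a Class-P Household.
Under rule 13: claimant's weekly income: £541 ≤ £410? no, so negated condition yes; the claimant is habitually resident in the territory? no; the claimant's partner is not in remunerative employment? yes — 2 of 3 hold (need ≥2) → satisfied.
Under rule 4: the claimant is a full-time student? no; and the claimant has caring responsibilities for an adult? no. So the claimant is not a Protected Household.
Under rule 2: the claimant is in receipt of a qualifying disability payment? no; or the claimant is a full-time student? no. So the claimant is not an Approved Recipient.
Under rule 6: Eligible Recipient (rule 13)? yes; Protected Household (rule 4)? no; Approved Recipient (rule 2)? no — 1 of 3 hold (need ≥2) → not satisfied.
Under rule 8: not a Covered Claimant (rule 14)? no; or Class-P Household (rule 12)? no; or Tier V Household (rule 6)? no. So the claimant is not a Designated Person.

No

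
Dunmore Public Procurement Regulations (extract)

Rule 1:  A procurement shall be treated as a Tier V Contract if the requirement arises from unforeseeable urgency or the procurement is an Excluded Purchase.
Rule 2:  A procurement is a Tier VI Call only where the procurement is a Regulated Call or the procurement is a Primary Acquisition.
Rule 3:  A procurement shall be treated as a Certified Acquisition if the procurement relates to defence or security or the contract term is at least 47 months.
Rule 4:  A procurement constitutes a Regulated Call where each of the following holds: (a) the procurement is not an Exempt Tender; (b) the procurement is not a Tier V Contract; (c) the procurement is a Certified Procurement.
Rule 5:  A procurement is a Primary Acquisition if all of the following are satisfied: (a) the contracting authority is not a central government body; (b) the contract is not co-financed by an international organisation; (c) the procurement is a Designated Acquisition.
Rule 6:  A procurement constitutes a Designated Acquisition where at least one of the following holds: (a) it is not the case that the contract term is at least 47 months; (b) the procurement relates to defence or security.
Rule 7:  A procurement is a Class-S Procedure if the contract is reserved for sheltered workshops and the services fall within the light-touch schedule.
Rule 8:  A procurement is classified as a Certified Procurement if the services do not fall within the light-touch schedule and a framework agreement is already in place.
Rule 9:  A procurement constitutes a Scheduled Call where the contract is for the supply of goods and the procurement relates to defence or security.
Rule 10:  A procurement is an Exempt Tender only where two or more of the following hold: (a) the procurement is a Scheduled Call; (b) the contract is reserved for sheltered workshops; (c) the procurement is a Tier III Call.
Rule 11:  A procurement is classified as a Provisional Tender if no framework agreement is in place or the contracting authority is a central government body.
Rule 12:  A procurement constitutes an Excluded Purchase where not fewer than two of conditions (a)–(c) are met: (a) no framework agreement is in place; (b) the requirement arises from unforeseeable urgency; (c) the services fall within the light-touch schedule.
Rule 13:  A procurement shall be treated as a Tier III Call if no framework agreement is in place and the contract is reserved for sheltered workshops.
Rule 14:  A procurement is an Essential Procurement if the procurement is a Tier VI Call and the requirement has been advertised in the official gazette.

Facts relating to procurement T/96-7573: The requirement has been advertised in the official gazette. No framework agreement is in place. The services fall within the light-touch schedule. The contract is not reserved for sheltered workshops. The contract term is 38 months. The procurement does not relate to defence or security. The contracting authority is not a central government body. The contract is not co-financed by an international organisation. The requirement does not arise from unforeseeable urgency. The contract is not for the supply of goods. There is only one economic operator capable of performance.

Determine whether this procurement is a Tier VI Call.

Yes

Under rule 9: the contract is for the supply of goods? no; and the procurement relates to defence or security? no. So the procurement is not a Scheduled Call.
Under rule 13: no framework agreement is in place? yes; and the contract is reserved for sheltered workshops? no. So the procurement is not a Tier III Call.
Under rule 10: Scheduled Call (rule 9)? no; the contract is reserved for sheltered workshops? no; Tier III Call (rule 13)? no — 0 of 3 hold (need ≥2) → not satisfied.
Under rule 12: no framework agreement is in place? yes; the requirement arises from unforeseeable urgency? no; the services fall within the light-touch schedule? yes — 2 of 3 hold (need ≥2) → satisfied.
Under rule 1: the requirement arises from unforeseeable urgency? no; or Excluded Purchase (rule 12)? yes. So the procurement is a Tier V Contract.
Under rule 8: the services do not fall within the light-touch schedule? no; and a framework agreement is already in place? no. So the procurement is not a Certified Procurement.
Under rule 4: not an Exempt Tender (rule 10)? yes; and not a Tier V Contract (rule 1)? no; and Certified Procurement (rule 8)? no. So the procurement is not a Regulated Call.
Under rule 6: contract term: 38 months ≥ 47 months? no, so negated condition yes; or the procurement relates to defence or security? no. So the procurement is a Designated Acquisition.
Under rule 5: the contracting authority is not a central government body? yes; and the contract is not co-financed by an international organisation? yes; and Designated Acquisition (rule 6)? yes. So the procurement is a Primary Acquisition.
Under rule 2: Regulated Call (rule 4)? no; or Primary Acquisition (rule 5)? yes. So the procurement is a Tier VI Call.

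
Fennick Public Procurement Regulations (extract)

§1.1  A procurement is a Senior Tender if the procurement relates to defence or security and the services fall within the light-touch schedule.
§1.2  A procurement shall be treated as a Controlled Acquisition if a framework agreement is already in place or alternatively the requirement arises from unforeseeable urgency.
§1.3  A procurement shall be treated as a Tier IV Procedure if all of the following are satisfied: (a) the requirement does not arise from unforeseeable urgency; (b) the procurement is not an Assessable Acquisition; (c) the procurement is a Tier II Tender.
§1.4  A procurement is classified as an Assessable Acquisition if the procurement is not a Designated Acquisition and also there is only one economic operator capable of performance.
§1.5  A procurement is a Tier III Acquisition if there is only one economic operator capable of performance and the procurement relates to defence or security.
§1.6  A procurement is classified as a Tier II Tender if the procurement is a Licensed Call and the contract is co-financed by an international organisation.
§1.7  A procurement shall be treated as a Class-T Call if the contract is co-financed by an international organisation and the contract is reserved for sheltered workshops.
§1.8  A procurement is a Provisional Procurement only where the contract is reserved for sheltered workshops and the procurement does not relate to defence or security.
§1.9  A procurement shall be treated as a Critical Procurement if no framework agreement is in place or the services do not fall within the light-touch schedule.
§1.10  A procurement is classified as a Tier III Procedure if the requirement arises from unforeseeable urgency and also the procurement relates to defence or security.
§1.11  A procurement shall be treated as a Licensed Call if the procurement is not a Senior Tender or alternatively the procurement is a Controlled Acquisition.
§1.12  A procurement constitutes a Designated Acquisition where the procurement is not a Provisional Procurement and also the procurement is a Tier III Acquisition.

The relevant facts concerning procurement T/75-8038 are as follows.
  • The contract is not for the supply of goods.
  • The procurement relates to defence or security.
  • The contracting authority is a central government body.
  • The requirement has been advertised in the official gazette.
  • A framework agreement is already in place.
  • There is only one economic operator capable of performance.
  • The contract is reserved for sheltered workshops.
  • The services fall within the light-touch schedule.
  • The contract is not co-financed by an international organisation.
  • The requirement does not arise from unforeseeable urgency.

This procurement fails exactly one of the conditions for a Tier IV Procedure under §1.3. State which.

§1.8 — Provisional Procurement: [the contract is reserved for sheltered workshops? yes] AND [the procurement does not relate to defence or security? no] → not satisfied.
§1.5 — Tier III Acquisition: [there is only one economic operator capable of performance? yes] AND [the procurement relates to defence or security? yes] → satisfied.
§1.12 — Designated Acquisition: [not a Provisional Procurement (§1.8)? yes] AND [Tier III Acquisition (§1.5)? yes] → satisfied.
§1.4 — Assessable Acquisition: [not a Designated Acquisition (§1.12)? no] AND [there is only one economic operator capable of performance? yes] → not satisfied.
§1.1 — Senior Tender: [the procurement relates to defence or security? yes] AND [the services fall within the light-touch schedule? yes] → satisfied.
§1.2 — Controlled Acquisition: [a framework agreement is already in place? yes] OR [the requirement arises from unforeseeable urgency? no] → satisfied.
§1.11 — Licensed Call: [not a Senior Tender (§1.1)? no] OR [Controlled Acquisition (§1.2)? yes] → satisfied.
§1.6 — Tier II Tender: [Licensed Call (§1.11)? yes] AND [the contract is co-financed by an international organisation? no] → not satisfied.
§1.3 — Tier IV Procedure: [the requirement does not arise from unforeseeable urgency? yes] AND [not an Assessable Acquisition (§1.4)? yes] AND [Tier II Tender (§1.6)? no] → not satisfied.

Tier II Tender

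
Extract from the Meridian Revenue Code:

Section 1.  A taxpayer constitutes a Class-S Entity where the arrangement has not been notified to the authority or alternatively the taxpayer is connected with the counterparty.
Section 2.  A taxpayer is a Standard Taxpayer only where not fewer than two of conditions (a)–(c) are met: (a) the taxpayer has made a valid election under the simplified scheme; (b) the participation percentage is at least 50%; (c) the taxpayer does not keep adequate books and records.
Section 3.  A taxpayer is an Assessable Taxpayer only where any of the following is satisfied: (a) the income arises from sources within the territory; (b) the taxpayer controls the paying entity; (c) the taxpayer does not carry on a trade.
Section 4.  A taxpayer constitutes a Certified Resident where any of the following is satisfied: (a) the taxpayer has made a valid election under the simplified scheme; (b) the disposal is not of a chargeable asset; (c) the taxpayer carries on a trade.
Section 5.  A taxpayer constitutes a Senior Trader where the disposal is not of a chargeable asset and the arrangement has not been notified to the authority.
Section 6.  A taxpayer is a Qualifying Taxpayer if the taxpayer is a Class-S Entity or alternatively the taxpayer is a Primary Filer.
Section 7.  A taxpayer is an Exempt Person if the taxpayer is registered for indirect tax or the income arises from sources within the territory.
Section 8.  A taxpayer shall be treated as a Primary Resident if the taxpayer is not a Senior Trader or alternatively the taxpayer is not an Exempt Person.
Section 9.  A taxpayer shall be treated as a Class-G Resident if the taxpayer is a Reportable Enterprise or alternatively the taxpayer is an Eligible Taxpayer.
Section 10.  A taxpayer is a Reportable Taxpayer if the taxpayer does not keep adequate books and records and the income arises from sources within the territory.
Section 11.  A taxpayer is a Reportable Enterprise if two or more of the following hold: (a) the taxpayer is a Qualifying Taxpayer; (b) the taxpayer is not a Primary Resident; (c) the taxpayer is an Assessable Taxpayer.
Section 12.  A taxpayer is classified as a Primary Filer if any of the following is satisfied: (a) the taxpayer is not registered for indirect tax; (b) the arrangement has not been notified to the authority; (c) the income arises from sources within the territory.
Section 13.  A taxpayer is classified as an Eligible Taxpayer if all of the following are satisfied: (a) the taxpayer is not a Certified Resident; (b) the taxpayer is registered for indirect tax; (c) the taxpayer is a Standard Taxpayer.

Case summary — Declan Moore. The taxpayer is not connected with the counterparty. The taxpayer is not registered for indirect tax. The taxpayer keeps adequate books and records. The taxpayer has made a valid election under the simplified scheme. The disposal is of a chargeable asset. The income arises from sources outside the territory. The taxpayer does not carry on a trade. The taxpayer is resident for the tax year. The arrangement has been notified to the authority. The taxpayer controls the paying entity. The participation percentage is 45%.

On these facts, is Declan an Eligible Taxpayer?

Under section 4: the taxpayer has made a valid election under the simplified scheme? yes; or the disposal is not of a chargeable asset? no; or the taxpayer carries on a trade? no. So the taxpayer is a Certified Resident.
Under section 2: the taxpayer has made a valid election under the simplified scheme? yes; participation percentage: 45% ≥ 50%? no; the taxpayer does not keep adequate books and records? no — 1 of 3 hold (need ≥2) → not satisfied.
Under section 13: not a Certified Resident (section 4)? no; and the taxpayer is registered for indirect tax? no; and Standard Taxpayer (section 2)? no. So the taxpayer is not an Eligible Taxpayer.

No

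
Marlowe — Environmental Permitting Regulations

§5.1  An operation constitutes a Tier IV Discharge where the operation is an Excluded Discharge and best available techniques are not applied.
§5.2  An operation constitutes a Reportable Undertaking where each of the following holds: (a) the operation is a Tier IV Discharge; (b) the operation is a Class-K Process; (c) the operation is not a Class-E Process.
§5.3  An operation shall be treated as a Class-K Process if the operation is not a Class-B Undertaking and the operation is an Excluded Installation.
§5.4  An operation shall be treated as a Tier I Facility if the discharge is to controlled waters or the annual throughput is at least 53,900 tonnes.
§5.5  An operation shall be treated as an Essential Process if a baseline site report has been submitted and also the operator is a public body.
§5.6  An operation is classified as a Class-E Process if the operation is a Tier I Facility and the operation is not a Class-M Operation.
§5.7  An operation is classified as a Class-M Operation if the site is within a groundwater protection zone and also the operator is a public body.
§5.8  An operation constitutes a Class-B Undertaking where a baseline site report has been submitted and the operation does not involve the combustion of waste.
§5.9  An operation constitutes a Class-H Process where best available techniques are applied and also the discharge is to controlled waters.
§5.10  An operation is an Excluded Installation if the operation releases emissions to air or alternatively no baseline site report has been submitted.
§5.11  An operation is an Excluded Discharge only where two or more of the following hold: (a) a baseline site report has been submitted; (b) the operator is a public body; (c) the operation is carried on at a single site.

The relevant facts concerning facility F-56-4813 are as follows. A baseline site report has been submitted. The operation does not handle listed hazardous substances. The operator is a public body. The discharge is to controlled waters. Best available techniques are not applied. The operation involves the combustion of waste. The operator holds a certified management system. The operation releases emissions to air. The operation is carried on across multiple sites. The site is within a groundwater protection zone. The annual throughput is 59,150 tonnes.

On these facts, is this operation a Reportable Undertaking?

§5.11 — Excluded Discharge: a baseline site report has been submitted? yes; the operator is a public body? yes; the operation is carried on at a single site? no — 2 of 3 hold (need ≥2) → satisfied.
§5.1 — Tier IV Discharge: [Excluded Discharge (§5.11)? yes] AND [best available techniques are not applied? yes] → satisfied.
§5.8 — Class-B Undertaking: [a baseline site report has been submitted? yes] AND [the operation does not involve the combustion of waste? no] → not satisfied.
§5.10 — Excluded Installation: [the operation releases emissions to air? yes] OR [no baseline site report has been submitted? no] → satisfied.
§5.3 — Class-K Process: [not a Class-B Undertaking (§5.8)? yes] AND [Excluded Installation (§5.10)? yes] → satisfied.
§5.4 — Tier I Facility: [the discharge is to controlled waters? yes] OR [annual throughput: 59,150 tonnes ≥ 53,900 tonnes? yes] → satisfied.
§5.7 — Class-M Operation: [the site is within a groundwater protection zone? yes] AND [the operator is a public body? yes] → satisfied.
§5.6 — Class-E Process: [Tier I Facility (§5.4)? yes] AND [not a Class-M Operation (§5.7)? no] → not satisfied.
§5.2 — Reportable Undertaking: [Tier IV Discharge (§5.1)? yes] AND [Class-K Process (§5.3)? yes] AND [not a Class-E Process (§5.6)? yes] → satisfied.

Yes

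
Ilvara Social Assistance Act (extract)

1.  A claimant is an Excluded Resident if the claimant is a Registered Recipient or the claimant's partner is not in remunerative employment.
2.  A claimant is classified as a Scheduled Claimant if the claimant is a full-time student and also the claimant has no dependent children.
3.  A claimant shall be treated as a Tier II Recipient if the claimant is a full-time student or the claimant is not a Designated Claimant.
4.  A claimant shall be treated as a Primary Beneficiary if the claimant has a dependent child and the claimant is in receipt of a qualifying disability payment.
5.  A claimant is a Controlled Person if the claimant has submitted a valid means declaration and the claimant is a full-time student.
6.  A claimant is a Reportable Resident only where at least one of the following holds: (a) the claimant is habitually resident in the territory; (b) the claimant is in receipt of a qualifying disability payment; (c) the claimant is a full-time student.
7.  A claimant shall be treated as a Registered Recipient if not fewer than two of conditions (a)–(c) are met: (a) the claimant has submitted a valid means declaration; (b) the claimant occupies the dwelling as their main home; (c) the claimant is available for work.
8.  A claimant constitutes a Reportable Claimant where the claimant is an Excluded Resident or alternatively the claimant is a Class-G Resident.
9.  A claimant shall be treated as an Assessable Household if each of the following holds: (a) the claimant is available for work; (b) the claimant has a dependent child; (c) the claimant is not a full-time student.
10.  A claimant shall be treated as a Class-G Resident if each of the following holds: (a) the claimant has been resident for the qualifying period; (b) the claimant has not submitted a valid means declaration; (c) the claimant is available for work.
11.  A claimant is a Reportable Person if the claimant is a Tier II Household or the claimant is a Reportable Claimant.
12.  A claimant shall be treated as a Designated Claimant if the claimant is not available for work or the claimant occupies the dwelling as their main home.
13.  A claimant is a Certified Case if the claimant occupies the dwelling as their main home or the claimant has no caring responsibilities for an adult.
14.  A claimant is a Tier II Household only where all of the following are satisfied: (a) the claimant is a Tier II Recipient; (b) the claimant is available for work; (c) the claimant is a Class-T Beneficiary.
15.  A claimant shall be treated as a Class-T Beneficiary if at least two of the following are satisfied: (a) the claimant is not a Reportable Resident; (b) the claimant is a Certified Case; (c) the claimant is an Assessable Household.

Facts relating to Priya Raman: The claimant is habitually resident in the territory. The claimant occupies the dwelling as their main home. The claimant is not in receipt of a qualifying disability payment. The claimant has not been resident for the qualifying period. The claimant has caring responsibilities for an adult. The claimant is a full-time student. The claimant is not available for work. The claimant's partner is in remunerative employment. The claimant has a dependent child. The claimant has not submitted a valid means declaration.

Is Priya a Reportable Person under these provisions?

Under paragraph 12: the claimant is not available for work? yes; or the claimant occupies the dwelling as their main home? yes. So the claimant is a Designated Claimant.
Under paragraph 3: the claimant is a full-time student? yes; or not a Designated Claimant (paragraph 12)? no. So the claimant is a Tier II Recipient.
Under paragraph 6: the claimant is habitually resident in the territory? yes; or the claimant is in receipt of a qualifying disability payment? no; or the claimant is a full-time student? yes. So the claimant is a Reportable Resident.
Under paragraph 13: the claimant occupies the dwelling as their main home? yes; or the claimant has no caring responsibilities for an adult? no. So the claimant is a Certified Case.
Under paragraph 9: the claimant is available for work? no; and the claimant has a dependent child? yes; and the claimant is not a full-time student? no. So the claimant is not an Assessable Household.
Under paragraph 15: not a Reportable Resident (paragraph 6)? no; Certified Case (paragraph 13)? yes; Assessable Household (paragraph 9)? no — 1 of 3 hold (need ≥2) → not satisfied.
Under paragraph 14: Tier II Recipient (paragraph 3)? yes; and the claimant is available for work? no; and Class-T Beneficiary (paragraph 15)? no. So the claimant is not a Tier II Household.
Under paragraph 7: the claimant has submitted a valid means declaration? no; the claimant occupies the dwelling as their main home? yes; the claimant is available for work? no — 1 of 3 hold (need ≥2) → not satisfied.
Under paragraph 1: Registered Recipient (paragraph 7)? no; or the claimant's partner is not in remunerative employment? no. So the claimant is not an Excluded Resident.
Under paragraph 10: the claimant has been resident for the qualifying period? no; and the claimant has not submitted a valid means declaration? yes; and the claimant is available for work? no. So the claimant is not a Class-G Resident.
Under paragraph 8: Excluded Resident (paragraph 1)? no; or Class-G Resident (paragraph 10)? no. So the claimant is not a Reportable Claimant.
Under paragraph 11: Tier II Household (paragraph 14)? no; or Reportable Claimant (paragraph 8)? no. So the claimant is not a Reportable Person.

No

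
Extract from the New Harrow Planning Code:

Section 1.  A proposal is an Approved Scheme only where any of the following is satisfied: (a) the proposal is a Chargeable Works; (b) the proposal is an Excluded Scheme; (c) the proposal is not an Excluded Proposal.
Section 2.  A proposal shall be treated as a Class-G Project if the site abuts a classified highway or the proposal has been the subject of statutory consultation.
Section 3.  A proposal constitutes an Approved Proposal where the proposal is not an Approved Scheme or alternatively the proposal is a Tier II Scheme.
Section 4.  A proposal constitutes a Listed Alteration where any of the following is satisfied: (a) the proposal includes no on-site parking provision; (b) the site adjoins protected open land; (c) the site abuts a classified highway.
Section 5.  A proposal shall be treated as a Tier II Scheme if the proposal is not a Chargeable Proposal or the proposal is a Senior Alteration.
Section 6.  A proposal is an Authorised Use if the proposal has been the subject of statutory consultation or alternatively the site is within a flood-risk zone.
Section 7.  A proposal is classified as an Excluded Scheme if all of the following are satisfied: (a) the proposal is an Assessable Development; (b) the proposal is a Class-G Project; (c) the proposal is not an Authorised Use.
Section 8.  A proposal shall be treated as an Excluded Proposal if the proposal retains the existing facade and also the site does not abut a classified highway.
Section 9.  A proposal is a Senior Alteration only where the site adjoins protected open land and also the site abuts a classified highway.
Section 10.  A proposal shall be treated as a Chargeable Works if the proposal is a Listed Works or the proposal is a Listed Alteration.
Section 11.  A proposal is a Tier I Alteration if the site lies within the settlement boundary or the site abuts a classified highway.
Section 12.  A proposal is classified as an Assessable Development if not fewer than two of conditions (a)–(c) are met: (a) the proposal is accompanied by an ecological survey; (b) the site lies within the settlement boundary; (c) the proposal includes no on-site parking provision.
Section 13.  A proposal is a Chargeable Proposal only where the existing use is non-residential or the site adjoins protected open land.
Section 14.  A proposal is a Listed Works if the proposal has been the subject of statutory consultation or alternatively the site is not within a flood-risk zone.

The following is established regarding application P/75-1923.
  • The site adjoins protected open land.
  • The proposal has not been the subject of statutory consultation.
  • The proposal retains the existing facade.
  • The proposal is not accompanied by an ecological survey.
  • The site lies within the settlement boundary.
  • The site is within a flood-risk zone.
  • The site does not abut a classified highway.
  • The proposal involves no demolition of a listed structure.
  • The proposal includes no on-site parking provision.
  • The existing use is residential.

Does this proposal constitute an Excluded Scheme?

section 12 — Assessable Development: the proposal is accompanied by an ecological survey? no; the site lies within the settlement boundary? yes; the proposal includes no on-site parking provision? yes — 2 of 3 hold (need ≥2) → satisfied.
section 2 — Class-G Project: [the site abuts a classified highway? no] OR [the proposal has been the subject of statutory consultation? no] → not satisfied.
section 6 — Authorised Use: [the proposal has been the subject of statutory consultation? no] OR [the site is within a flood-risk zone? yes] → satisfied.
section 7 — Excluded Scheme: [Assessable Development (section 12)? yes] AND [Class-G Project (section 2)? no] AND [not an Authorised Use (section 6)? no] → not satisfied.

No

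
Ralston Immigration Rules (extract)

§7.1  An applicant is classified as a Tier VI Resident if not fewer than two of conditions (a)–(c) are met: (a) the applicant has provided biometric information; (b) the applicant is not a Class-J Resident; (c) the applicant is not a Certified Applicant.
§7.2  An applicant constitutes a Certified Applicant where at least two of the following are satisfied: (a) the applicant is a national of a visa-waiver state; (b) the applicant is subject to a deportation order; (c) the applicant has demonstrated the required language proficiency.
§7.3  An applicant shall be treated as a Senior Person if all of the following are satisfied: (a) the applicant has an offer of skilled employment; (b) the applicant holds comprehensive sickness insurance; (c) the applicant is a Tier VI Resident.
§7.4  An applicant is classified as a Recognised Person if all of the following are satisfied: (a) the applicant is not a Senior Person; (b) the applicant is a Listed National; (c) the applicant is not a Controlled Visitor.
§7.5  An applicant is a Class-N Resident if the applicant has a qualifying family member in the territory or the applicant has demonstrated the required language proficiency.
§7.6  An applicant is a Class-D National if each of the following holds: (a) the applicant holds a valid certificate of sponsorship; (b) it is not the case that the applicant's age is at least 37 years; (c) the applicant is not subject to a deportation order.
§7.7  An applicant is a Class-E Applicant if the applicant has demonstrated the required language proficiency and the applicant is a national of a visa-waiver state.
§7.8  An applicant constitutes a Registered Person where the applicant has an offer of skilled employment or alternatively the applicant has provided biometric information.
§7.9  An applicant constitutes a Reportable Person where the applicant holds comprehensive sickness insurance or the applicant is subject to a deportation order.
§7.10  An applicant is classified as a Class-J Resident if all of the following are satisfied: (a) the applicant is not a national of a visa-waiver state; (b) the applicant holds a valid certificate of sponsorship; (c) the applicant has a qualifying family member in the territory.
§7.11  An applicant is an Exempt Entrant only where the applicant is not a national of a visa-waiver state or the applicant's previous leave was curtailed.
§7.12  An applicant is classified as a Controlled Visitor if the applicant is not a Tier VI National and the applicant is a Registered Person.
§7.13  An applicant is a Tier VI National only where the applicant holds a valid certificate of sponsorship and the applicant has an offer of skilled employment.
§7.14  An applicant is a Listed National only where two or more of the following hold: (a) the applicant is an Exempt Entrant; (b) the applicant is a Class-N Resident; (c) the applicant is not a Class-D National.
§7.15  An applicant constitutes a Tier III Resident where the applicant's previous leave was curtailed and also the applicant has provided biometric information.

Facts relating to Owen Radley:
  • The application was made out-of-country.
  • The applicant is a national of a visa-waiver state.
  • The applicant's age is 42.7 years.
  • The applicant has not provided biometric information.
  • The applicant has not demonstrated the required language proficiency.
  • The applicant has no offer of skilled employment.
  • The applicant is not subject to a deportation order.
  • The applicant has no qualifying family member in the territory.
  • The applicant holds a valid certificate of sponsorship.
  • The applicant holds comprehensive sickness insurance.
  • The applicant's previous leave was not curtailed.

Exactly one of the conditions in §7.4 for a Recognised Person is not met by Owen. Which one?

Listed National

Under §7.10: the applicant is not a national of a visa-waiver state? no; and the applicant holds a valid certificate of sponsorship? yes; and the applicant has a qualifying family member in the territory? no. So the applicant is not a Class-J Resident.
Under §7.2: the applicant is a national of a visa-waiver state? yes; the applicant is subject to a deportation order? no; the applicant has demonstrated the required language proficiency? no — 1 of 3 hold (need ≥2) → not satisfied.
Under §7.1: the applicant has provided biometric information? no; not a Class-J Resident (§7.10)? yes; not a Certified Applicant (§7.2)? yes — 2 of 3 hold (need ≥2) → satisfied.
Under §7.3: the applicant has an offer of skilled employment? no; and the applicant holds comprehensive sickness insurance? yes; and Tier VI Resident (§7.1)? yes. So the applicant is not a Senior Person.
Under §7.11: the applicant is not a national of a visa-waiver state? no; or the applicant's previous leave was curtailed? no. So the applicant is not an Exempt Entrant.
Under §7.5: the applicant has a qualifying family member in the territory? no; or the applicant has demonstrated the required language proficiency? no. So the applicant is not a Class-N Resident.
Under §7.6: the applicant holds a valid certificate of sponsorship? yes; and applicant's age: 42.7 years ≥ 37 years? yes, so negated condition no; and the applicant is not subject to a deportation order? yes. So the applicant is not a Class-D National.
Under §7.14: Exempt Entrant (§7.11)? no; Class-N Resident (§7.5)? no; not a Class-D National (§7.6)? yes — 1 of 3 hold (need ≥2) → not satisfied.
Under §7.13: the applicant holds a valid certificate of sponsorship? yes; and the applicant has an offer of skilled employment? no. So the applicant is not a Tier VI National.
Under §7.8: the applicant has an offer of skilled employment? no; or the applicant has provided biometric information? no. So the applicant is not a Registered Person.
Under §7.12: not a Tier VI National (§7.13)? yes; and Registered Person (§7.8)? no. So the applicant is not a Controlled Visitor.
Under §7.4: not a Senior Person (§7.3)? yes; and Listed National (§7.14)? no; and not a Controlled Visitor (§7.12)? yes. So the applicant is not a Recognised Person.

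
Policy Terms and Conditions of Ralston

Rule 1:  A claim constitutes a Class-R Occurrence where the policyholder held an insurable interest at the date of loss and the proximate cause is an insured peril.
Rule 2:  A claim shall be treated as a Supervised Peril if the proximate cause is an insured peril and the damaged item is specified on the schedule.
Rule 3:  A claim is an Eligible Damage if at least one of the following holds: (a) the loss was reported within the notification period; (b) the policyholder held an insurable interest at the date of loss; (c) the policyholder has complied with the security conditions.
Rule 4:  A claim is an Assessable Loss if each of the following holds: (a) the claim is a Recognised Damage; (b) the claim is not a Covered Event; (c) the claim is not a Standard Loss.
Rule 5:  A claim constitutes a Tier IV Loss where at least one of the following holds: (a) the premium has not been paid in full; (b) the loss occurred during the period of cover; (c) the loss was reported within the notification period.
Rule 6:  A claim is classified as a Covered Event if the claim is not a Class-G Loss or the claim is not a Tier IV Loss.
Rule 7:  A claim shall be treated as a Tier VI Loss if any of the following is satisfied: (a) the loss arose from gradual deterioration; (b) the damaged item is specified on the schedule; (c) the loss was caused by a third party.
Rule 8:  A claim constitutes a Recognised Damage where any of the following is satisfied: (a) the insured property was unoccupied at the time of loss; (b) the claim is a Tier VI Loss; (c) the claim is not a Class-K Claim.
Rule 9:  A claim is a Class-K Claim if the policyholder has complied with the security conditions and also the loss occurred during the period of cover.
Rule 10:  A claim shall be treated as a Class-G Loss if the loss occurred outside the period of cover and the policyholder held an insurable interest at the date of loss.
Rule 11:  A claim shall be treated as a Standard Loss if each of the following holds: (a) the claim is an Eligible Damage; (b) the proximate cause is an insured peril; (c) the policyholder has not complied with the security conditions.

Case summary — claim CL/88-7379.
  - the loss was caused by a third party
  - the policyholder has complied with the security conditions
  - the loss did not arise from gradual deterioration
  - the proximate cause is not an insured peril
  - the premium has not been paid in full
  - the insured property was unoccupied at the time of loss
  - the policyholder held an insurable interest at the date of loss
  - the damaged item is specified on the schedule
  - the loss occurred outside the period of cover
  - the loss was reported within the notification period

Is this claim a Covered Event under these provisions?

No

Under rule 10: the loss occurred outside the period of cover? yes; and the policyholder held an insurable interest at the date of loss? yes. So the claim is a Class-G Loss.
Under rule 5: the premium has not been paid in full? yes; or the loss occurred during the period of cover? no; or the loss was reported within the notification period? yes. So the claim is a Tier IV Loss.
Under rule 6: not a Class-G Loss (rule 10)? no; or not a Tier IV Loss (rule 5)? no. So the claim is not a Covered Event.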